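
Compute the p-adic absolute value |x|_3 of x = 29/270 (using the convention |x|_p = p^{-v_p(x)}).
|29/270|_3 = 27

Step 1 — compute v_3(x) by factoring powers of 3 out of the numerator and denominator: v_3(29/270) = -3. Step 2 — apply |x|_p = p^{-v_p(x)} = 3^{3} = 27.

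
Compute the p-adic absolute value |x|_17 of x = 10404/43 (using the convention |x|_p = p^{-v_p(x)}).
|10404/43|_17 = 1/289

Step 1 — compute v_17(x) by factoring powers of 17 out of the numerator and denominator: v_17(10404/43) = 2. Step 2 — apply |x|_p = p^{-v_p(x)} = 17^{-2} = 1/289.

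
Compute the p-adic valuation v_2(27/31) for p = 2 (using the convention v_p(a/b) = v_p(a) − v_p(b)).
v_2(27/31) = 0

Factor powers of 2 from the numerator and denominator of the reduced fraction: 27 = 2^0 · 27 and 31 = 2^0 · 31. Apply v_p(a/b) = v_p(a) − v_p(b): v_2(27/31) = 0 − 0 = 0.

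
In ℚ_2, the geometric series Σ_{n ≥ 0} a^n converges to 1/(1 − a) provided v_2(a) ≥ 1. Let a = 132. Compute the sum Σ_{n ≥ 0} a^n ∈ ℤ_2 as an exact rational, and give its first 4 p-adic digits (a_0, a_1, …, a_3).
Σ a^n = 1/(1 − a) = -1/131;  first 4 digits = (1, 0, 1, 0)

v_2(a) = 2 ≥ 1, so the series converges in ℤ_2 to 1/(1 − a) = 1/(1 − 132) = -1/131. Expand this rational in ℤ_2: compute digits iteratively via d_i = x_i mod 2, x_{i+1} = (x_i − d_i)/2. The first 4 digits are (1, 0, 1, 0).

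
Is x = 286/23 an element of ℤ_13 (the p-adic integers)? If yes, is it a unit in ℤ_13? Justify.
x ∈ ℤ_13 but not a unit; v_13(x) = 1 > 0

ℤ_13 = {x ∈ ℚ_13 : v_13(x) ≥ 0} and ℤ_13^× = {x ∈ ℤ_13 : v_13(x) = 0}. Here v_13(286/23) = v_13(num) − v_13(den) = 1; compare against these criteria.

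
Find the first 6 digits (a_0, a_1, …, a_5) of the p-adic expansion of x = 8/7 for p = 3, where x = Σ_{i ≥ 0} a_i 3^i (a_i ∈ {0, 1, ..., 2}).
(a_0, …, a_5) = (2, 1, 0, 2, 1, 2)

v_3(8/7) = 0 (numerator and denominator both coprime to 3), so x ∈ ℤ_3^×. Compute digits iteratively via a_i = x_i mod 3, x_{i+1} = (x_i − a_i)/3, with x_0 = x:
  x_0 = 8/7;  a_0 = 2;  x_1 = (x_0 − 2)/3 = -2/7
  x_1 = -2/7;  a_1 = 1;  x_2 = (x_1 − 1)/3 = -3/7
  x_2 = -3/7;  a_2 = 0;  x_3 = (x_2 − 0)/3 = -1/7
  x_3 = -1/7;  a_3 = 2;  x_4 = (x_3 − 2)/3 = -5/7
  x_4 = -5/7;  a_4 = 1;  x_5 = (x_4 − 1)/3 = -4/7
  x_5 = -4/7;  a_5 = 2;  x_6 = (x_5 − 2)/3 = -6/7
Digits: (2, 1, 0, 2, 1, 2).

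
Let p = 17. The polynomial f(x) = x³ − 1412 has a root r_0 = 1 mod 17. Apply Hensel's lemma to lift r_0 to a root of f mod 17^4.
r_3 = 4710 (mod 83521)

Hensel: r_{i+1} = r_i − f(r_i)/f′(r_i) mod 17^{i+2}, where f′(x) = 3x². Iterate:
  r_0 = 1 (mod 17)
  r_1 = 86 (mod 289)
  r_2 = 4710 (mod 4913)
  r_3 = 4710 (mod 83521)
Final: r = 4710 with f(r) ≡ 0 mod 17^4.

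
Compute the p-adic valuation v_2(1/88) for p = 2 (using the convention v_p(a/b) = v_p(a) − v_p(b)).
v_2(1/88) = -3

Factor powers of 2 from the numerator and denominator of the reduced fraction: 1 = 2^0 · 1 and 88 = 2^3 · 11. Apply v_p(a/b) = v_p(a) − v_p(b): v_2(1/88) = 0 − 3 = -3.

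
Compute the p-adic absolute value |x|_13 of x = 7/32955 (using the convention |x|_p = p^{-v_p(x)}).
|7/32955|_13 = 2197

Step 1 — compute v_13(x) by factoring powers of 13 out of the numerator and denominator: v_13(7/32955) = -3. Step 2 — apply |x|_p = p^{-v_p(x)} = 13^{3} = 2197.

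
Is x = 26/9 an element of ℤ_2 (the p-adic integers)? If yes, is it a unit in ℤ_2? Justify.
x ∈ ℤ_2 but not a unit; v_2(x) = 1 > 0

ℤ_2 = {x ∈ ℚ_2 : v_2(x) ≥ 0} and ℤ_2^× = {x ∈ ℤ_2 : v_2(x) = 0}. Here v_2(26/9) = v_2(num) − v_2(den) = 1; compare against these criteria.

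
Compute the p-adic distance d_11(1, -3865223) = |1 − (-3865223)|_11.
d_11(1, -3865223) = 1/161051

Step 1 — x − y = 1 − (-3865223) = 3865224. Step 2 — v_11(3865224) = 5 (factor: 3865224 = (11^5 · 24); the sign does not affect v_p). Step 3 — |x − y|_11 = 11^{-5} = 1/161051.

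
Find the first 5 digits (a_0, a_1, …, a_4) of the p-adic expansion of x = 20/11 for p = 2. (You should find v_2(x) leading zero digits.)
(a_0, …, a_4) = (0, 0, 1, 1, 1)

v_2(20/11) = 2, so a_0 = ... = a_1 = 0. Factor out: x = 2^2 · u with u = 5/11 a unit in ℤ_2. Expand u iteratively via a_{v+i} = u_i mod 2, u_{i+1} = (u_i − a_{v+i})/2:
  u_0 = 5/11;  a_2 = 1;  u_1 = (u_0 − 1)/2 = -3/11
  u_1 = -3/11;  a_3 = 1;  u_2 = (u_1 − 1)/2 = -7/11
  u_2 = -7/11;  a_4 = 1;  u_3 = (u_2 − 1)/2 = -9/11
Digits: (0, 0, 1, 1, 1).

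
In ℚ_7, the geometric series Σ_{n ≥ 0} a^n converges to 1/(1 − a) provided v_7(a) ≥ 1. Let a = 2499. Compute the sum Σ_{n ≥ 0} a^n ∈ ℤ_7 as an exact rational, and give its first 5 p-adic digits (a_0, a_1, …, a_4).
Σ a^n = 1/(1 − a) = -1/2498;  first 5 digits = (1, 0, 2, 0, 5)

v_7(a) = 2 ≥ 1, so the series converges in ℤ_7 to 1/(1 − a) = 1/(1 − 2499) = -1/2498. Expand this rational in ℤ_7: compute digits iteratively via d_i = x_i mod 7, x_{i+1} = (x_i − d_i)/7. The first 5 digits are (1, 0, 2, 0, 5).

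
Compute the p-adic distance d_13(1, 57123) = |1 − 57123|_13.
d_13(1, 57123) = 1/28561

Step 1 — x − y = 1 − 57123 = -57122. Step 2 — v_13(-57122) = 4 (factor: -57122 = −(13^4 · 2); the sign does not affect v_p). Step 3 — |x − y|_13 = 13^{-4} = 1/28561.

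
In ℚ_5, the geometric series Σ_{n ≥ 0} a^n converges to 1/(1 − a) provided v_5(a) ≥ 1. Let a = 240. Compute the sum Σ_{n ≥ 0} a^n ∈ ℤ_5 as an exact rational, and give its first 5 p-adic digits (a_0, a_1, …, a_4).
Σ a^n = 1/(1 − a) = -1/239;  first 5 digits = (1, 3, 3, 4, 1)

v_5(a) = 1 ≥ 1, so the series converges in ℤ_5 to 1/(1 − a) = 1/(1 − 240) = -1/239. Expand this rational in ℤ_5: compute digits iteratively via d_i = x_i mod 5, x_{i+1} = (x_i − d_i)/5. The first 5 digits are (1, 3, 3, 4, 1).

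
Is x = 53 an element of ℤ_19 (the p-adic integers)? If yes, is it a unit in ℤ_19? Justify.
x ∈ ℤ_19^× (unit); v_19(x) = 0

ℤ_19 = {x ∈ ℚ_19 : v_19(x) ≥ 0} and ℤ_19^× = {x ∈ ℤ_19 : v_19(x) = 0}. Here v_19(53) = v_19(num) − v_19(den) = 0; compare against these criteria.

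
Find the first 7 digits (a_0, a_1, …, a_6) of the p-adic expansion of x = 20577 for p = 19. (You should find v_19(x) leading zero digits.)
(a_0, …, a_6) = (0, 0, 0, 3, 0, 0, 0)

v_19(20577) = 3, so a_0 = ... = a_2 = 0. Factor out: x = 19^3 · u with u = 3 a unit in ℤ_19. Expand u iteratively via a_{v+i} = u_i mod 19, u_{i+1} = (u_i − a_{v+i})/19:
  u_0 = 3;  a_3 = 3;  u_1 = (u_0 − 3)/19 = 0
  u_1 = 0;  a_4 = 0;  u_2 = (u_1 − 0)/19 = 0
  u_2 = 0;  a_5 = 0;  u_3 = (u_2 − 0)/19 = 0
  u_3 = 0;  a_6 = 0;  u_4 = (u_3 − 0)/19 = 0
Digits: (0, 0, 0, 3, 0, 0, 0).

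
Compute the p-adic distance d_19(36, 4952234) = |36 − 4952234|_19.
d_19(36, 4952234) = 1/2476099

Step 1 — x − y = 36 − 4952234 = -4952198. Step 2 — v_19(-4952198) = 5 (factor: -4952198 = −(19^5 · 2); the sign does not affect v_p). Step 3 — |x − y|_19 = 19^{-5} = 1/2476099.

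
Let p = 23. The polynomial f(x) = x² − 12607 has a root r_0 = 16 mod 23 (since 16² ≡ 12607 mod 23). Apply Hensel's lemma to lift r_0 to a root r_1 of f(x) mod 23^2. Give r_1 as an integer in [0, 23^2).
r_1 = 154 (mod 529)

Hensel's recurrence: r_{i+1} = r_i − f(r_i)·(f′(r_i))^{-1} mod 23^{i+2}, with f′(x) = 2x. Iterate:
  r_0 = 16 (mod 23)
  r_1 = 154 (mod 529)
Final: r_1 = 154, and one checks f(r_1) ≡ 0 mod 23^2.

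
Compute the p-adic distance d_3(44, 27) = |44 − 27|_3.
d_3(44, 27) = 1

Step 1 — x − y = 44 − 27 = 17. Step 2 — v_3(17) = 0 (factor: 17 = (3^0 · 17); the sign does not affect v_p). Step 3 — |x − y|_3 = 3^{0} = 1.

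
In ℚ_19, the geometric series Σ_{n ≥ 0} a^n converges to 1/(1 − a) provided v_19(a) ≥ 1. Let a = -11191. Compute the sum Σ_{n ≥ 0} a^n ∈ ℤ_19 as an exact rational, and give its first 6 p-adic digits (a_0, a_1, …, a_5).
Σ a^n = 1/(1 − a) = 1/11192;  first 6 digits = (1, 0, 7, 17, 10, 12)

v_19(a) = 2 ≥ 1, so the series converges in ℤ_19 to 1/(1 − a) = 1/(1 − (-11191)) = 1/11192. Expand this rational in ℤ_19: compute digits iteratively via d_i = x_i mod 19, x_{i+1} = (x_i − d_i)/19. The first 6 digits are (1, 0, 7, 17, 10, 12).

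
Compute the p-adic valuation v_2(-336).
v_2(-336) = 4

v_2(n) is the largest exponent k such that 2^k divides n. Factor out: -336 = -2^4 · 21. (Sign doesn't affect v_p.) So v_2(-336) = 4.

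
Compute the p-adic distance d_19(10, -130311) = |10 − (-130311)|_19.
d_19(10, -130311) = 1/130321

Step 1 — x − y = 10 − (-130311) = 130321. Step 2 — v_19(130321) = 4 (factor: 130321 = (19^4 · 1); the sign does not affect v_p). Step 3 — |x − y|_19 = 19^{-4} = 1/130321.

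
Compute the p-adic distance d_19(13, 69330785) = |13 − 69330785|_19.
d_19(13, 69330785) = 1/2476099

Step 1 — x − y = 13 − 69330785 = -69330772. Step 2 — v_19(-69330772) = 5 (factor: -69330772 = −(19^5 · 28); the sign does not affect v_p). Step 3 — |x − y|_19 = 19^{-5} = 1/2476099.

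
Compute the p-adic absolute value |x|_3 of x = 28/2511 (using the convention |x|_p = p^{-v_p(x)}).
|28/2511|_3 = 81

Step 1 — compute v_3(x) by factoring powers of 3 out of the numerator and denominator: v_3(28/2511) = -4. Step 2 — apply |x|_p = p^{-v_p(x)} = 3^{4} = 81.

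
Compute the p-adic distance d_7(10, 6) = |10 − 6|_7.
d_7(10, 6) = 1

Step 1 — x − y = 10 − 6 = 4. Step 2 — v_7(4) = 0 (factor: 4 = (7^0 · 4); the sign does not affect v_p). Step 3 — |x − y|_7 = 7^{0} = 1.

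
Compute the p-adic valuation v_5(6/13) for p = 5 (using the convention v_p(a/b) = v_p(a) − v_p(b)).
v_5(6/13) = 0

Factor powers of 5 from the numerator and denominator of the reduced fraction: 6 = 5^0 · 6 and 13 = 5^0 · 13. Apply v_p(a/b) = v_p(a) − v_p(b): v_5(6/13) = 0 − 0 = 0.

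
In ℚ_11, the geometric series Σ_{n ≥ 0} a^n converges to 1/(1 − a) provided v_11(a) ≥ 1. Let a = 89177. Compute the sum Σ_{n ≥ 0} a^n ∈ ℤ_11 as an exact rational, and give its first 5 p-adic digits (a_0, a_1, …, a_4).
Σ a^n = 1/(1 − a) = -1/89176;  first 5 digits = (1, 0, 0, 1, 6)

v_11(a) = 3 ≥ 1, so the series converges in ℤ_11 to 1/(1 − a) = 1/(1 − 89177) = -1/89176. Expand this rational in ℤ_11: compute digits iteratively via d_i = x_i mod 11, x_{i+1} = (x_i − d_i)/11. The first 5 digits are (1, 0, 0, 1, 6).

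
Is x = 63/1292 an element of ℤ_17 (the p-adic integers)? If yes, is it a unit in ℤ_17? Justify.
x ∉ ℤ_17 (v_17(x) = -1 < 0)

ℤ_17 = {x ∈ ℚ_17 : v_17(x) ≥ 0} and ℤ_17^× = {x ∈ ℤ_17 : v_17(x) = 0}. Here v_17(63/1292) = v_17(num) − v_17(den) = -1; compare against these criteria.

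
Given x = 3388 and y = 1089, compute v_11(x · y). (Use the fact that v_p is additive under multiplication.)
v_11(3689532) = 4

v_p(x) = 2 (factor: 3388 = 11^2 · 28); v_p(y) = 2 (factor: 1089 = 11^2 · 9). Additivity: v_p(xy) = v_p(x) + v_p(y) = 2 + 2 = 4. (Direct check: xy = 3689532 = 11^4 · (252).)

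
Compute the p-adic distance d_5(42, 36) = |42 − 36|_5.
d_5(42, 36) = 1

Step 1 — x − y = 42 − 36 = 6. Step 2 — v_5(6) = 0 (factor: 6 = (5^0 · 6); the sign does not affect v_p). Step 3 — |x − y|_5 = 5^{0} = 1.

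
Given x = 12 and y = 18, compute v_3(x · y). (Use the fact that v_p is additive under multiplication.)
v_3(216) = 3

v_p(x) = 1 (factor: 12 = 3^1 · 4); v_p(y) = 2 (factor: 18 = 3^2 · 2). Additivity: v_p(xy) = v_p(x) + v_p(y) = 1 + 2 = 3. (Direct check: xy = 216 = 3^3 · (8).)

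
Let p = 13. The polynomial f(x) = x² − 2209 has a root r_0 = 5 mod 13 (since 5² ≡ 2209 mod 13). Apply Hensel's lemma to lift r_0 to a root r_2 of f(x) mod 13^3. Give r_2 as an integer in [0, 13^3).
r_2 = 2150 (mod 2197)

Hensel's recurrence: r_{i+1} = r_i − f(r_i)·(f′(r_i))^{-1} mod 13^{i+2}, with f′(x) = 2x. Iterate:
  r_0 = 5 (mod 13)
  r_1 = 122 (mod 169)
  r_2 = 2150 (mod 2197)
Final: r_2 = 2150, and one checks f(r_2) ≡ 0 mod 13^3.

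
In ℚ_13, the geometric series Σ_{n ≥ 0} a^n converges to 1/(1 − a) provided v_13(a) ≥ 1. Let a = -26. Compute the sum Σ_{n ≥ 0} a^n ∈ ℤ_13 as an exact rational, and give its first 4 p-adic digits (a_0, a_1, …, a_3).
Σ a^n = 1/(1 − a) = 1/27;  first 4 digits = (1, 11, 3, 5)

v_13(a) = 1 ≥ 1, so the series converges in ℤ_13 to 1/(1 − a) = 1/(1 − (-26)) = 1/27. Expand this rational in ℤ_13: compute digits iteratively via d_i = x_i mod 13, x_{i+1} = (x_i − d_i)/13. The first 4 digits are (1, 11, 3, 5).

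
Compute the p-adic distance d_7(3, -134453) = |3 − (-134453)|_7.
d_7(3, -134453) = 1/16807

Step 1 — x − y = 3 − (-134453) = 134456. Step 2 — v_7(134456) = 5 (factor: 134456 = (7^5 · 8); the sign does not affect v_p). Step 3 — |x − y|_7 = 7^{-5} = 1/16807.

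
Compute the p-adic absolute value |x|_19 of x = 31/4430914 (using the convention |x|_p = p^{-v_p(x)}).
|31/4430914|_19 = 130321

Step 1 — compute v_19(x) by factoring powers of 19 out of the numerator and denominator: v_19(31/4430914) = -4. Step 2 — apply |x|_p = p^{-v_p(x)} = 19^{4} = 130321.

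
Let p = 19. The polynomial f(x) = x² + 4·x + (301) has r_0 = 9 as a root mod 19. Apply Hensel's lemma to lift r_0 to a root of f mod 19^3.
r_2 = 2156 (mod 6859)

Hensel: r_{i+1} = r_i − f(r_i)·(f′(r_i))^{-1} mod 19^{i+2}, f′(x) = 2x + 4. Iterate:
  r_0 = 9 (mod 19)
  r_1 = 351 (mod 361)
  r_2 = 2156 (mod 6859)
Final: r = 2156 satisfies f(r) ≡ 0 mod 19^3.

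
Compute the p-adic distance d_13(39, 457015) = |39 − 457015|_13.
d_13(39, 457015) = 1/28561

Step 1 — x − y = 39 − 457015 = -456976. Step 2 — v_13(-456976) = 4 (factor: -456976 = −(13^4 · 16); the sign does not affect v_p). Step 3 — |x − y|_13 = 13^{-4} = 1/28561.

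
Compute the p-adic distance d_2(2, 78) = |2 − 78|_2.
d_2(2, 78) = 1/4

Step 1 — x − y = 2 − 78 = -76. Step 2 — v_2(-76) = 2 (factor: -76 = −(2^2 · 19); the sign does not affect v_p). Step 3 — |x − y|_2 = 2^{-2} = 1/4.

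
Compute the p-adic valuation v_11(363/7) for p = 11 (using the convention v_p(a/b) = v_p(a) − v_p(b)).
v_11(363/7) = 2

Factor powers of 11 from the numerator and denominator of the reduced fraction: 363 = 11^2 · 3 and 7 = 11^0 · 7. Apply v_p(a/b) = v_p(a) − v_p(b): v_11(363/7) = 2 − 0 = 2.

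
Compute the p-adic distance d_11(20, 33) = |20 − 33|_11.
d_11(20, 33) = 1

Step 1 — x − y = 20 − 33 = -13. Step 2 — v_11(-13) = 0 (factor: -13 = −(11^0 · 13); the sign does not affect v_p). Step 3 — |x − y|_11 = 11^{0} = 1.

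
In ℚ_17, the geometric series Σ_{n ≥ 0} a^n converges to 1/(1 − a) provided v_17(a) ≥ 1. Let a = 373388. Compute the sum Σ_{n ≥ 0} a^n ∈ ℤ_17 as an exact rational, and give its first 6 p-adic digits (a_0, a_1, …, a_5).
Σ a^n = 1/(1 − a) = -1/373387;  first 6 digits = (1, 0, 0, 8, 4, 0)

v_17(a) = 3 ≥ 1, so the series converges in ℤ_17 to 1/(1 − a) = 1/(1 − 373388) = -1/373387. Expand this rational in ℤ_17: compute digits iteratively via d_i = x_i mod 17, x_{i+1} = (x_i − d_i)/17. The first 6 digits are (1, 0, 0, 8, 4, 0).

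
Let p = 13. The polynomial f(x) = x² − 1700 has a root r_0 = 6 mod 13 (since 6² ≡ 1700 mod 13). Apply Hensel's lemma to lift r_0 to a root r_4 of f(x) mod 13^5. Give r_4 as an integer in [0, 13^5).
r_4 = 155343 (mod 371293)

Hensel's recurrence: r_{i+1} = r_i − f(r_i)·(f′(r_i))^{-1} mod 13^{i+2}, with f′(x) = 2x. Iterate:
  r_0 = 6 (mod 13)
  r_1 = 32 (mod 169)
  r_2 = 1553 (mod 2197)
  r_3 = 12538 (mod 28561)
  r_4 = 155343 (mod 371293)
Final: r_4 = 155343, and one checks f(r_4) ≡ 0 mod 13^5.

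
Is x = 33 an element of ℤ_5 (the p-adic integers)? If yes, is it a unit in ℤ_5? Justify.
x ∈ ℤ_5^× (unit); v_5(x) = 0

ℤ_5 = {x ∈ ℚ_5 : v_5(x) ≥ 0} and ℤ_5^× = {x ∈ ℤ_5 : v_5(x) = 0}. Here v_5(33) = v_5(num) − v_5(den) = 0; compare against these criteria.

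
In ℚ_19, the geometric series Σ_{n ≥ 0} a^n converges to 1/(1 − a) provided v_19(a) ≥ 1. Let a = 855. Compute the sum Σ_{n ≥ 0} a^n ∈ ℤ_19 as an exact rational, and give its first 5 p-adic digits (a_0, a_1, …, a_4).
Σ a^n = 1/(1 − a) = -1/854;  first 5 digits = (1, 7, 13, 12, 1)

v_19(a) = 1 ≥ 1, so the series converges in ℤ_19 to 1/(1 − a) = 1/(1 − 855) = -1/854. Expand this rational in ℤ_19: compute digits iteratively via d_i = x_i mod 19, x_{i+1} = (x_i − d_i)/19. The first 5 digits are (1, 7, 13, 12, 1).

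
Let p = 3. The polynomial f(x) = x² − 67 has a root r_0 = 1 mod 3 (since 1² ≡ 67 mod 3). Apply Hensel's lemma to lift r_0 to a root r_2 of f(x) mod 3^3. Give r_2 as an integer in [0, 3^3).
r_2 = 16 (mod 27)

Hensel's recurrence: r_{i+1} = r_i − f(r_i)·(f′(r_i))^{-1} mod 3^{i+2}, with f′(x) = 2x. Iterate:
  r_0 = 1 (mod 3)
  r_1 = 7 (mod 9)
  r_2 = 16 (mod 27)
Final: r_2 = 16, and one checks f(r_2) ≡ 0 mod 3^3.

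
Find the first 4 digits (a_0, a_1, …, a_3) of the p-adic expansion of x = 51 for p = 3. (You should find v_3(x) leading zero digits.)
(a_0, …, a_3) = (0, 2, 2, 1)

v_3(51) = 1, so a_0 = ... = a_0 = 0. Factor out: x = 3^1 · u with u = 17 a unit in ℤ_3. Expand u iteratively via a_{v+i} = u_i mod 3, u_{i+1} = (u_i − a_{v+i})/3:
  u_0 = 17;  a_1 = 2;  u_1 = (u_0 − 2)/3 = 5
  u_1 = 5;  a_2 = 2;  u_2 = (u_1 − 2)/3 = 1
  u_2 = 1;  a_3 = 1;  u_3 = (u_2 − 1)/3 = 0
Digits: (0, 2, 2, 1).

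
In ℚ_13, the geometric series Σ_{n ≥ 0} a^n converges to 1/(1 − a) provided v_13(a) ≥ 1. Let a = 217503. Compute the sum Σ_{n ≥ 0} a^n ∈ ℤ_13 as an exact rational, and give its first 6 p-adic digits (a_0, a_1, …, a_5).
Σ a^n = 1/(1 − a) = -1/217502;  first 6 digits = (1, 0, 0, 8, 7, 0)

v_13(a) = 3 ≥ 1, so the series converges in ℤ_13 to 1/(1 − a) = 1/(1 − 217503) = -1/217502. Expand this rational in ℤ_13: compute digits iteratively via d_i = x_i mod 13, x_{i+1} = (x_i − d_i)/13. The first 6 digits are (1, 0, 0, 8, 7, 0).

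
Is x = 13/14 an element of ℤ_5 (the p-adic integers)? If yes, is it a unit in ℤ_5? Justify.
x ∈ ℤ_5^× (unit); v_5(x) = 0

ℤ_5 = {x ∈ ℚ_5 : v_5(x) ≥ 0} and ℤ_5^× = {x ∈ ℤ_5 : v_5(x) = 0}. Here v_5(13/14) = v_5(num) − v_5(den) = 0; compare against these criteria.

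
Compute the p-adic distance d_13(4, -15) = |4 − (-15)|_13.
d_13(4, -15) = 1

Step 1 — x − y = 4 − (-15) = 19. Step 2 — v_13(19) = 0 (factor: 19 = (13^0 · 19); the sign does not affect v_p). Step 3 — |x − y|_13 = 13^{0} = 1.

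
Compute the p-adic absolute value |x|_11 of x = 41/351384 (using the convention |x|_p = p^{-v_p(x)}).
|41/351384|_11 = 14641

Step 1 — compute v_11(x) by factoring powers of 11 out of the numerator and denominator: v_11(41/351384) = -4. Step 2 — apply |x|_p = p^{-v_p(x)} = 11^{4} = 14641.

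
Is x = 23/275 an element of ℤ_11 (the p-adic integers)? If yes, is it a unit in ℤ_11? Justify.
x ∉ ℤ_11 (v_11(x) = -1 < 0)

ℤ_11 = {x ∈ ℚ_11 : v_11(x) ≥ 0} and ℤ_11^× = {x ∈ ℤ_11 : v_11(x) = 0}. Here v_11(23/275) = v_11(num) − v_11(den) = -1; compare against these criteria.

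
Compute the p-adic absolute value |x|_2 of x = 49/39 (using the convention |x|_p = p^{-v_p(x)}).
|49/39|_2 = 1

Step 1 — compute v_2(x) by factoring powers of 2 out of the numerator and denominator: v_2(49/39) = 0. Step 2 — apply |x|_p = p^{-v_p(x)} = 2^{0} = 1.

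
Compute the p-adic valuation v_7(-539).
v_7(-539) = 2

v_7(n) is the largest exponent k such that 7^k divides n. Factor out: -539 = -7^2 · 11. (Sign doesn't affect v_p.) So v_7(-539) = 2.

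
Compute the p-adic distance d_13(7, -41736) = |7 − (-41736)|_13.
d_13(7, -41736) = 1/2197

Step 1 — x − y = 7 − (-41736) = 41743. Step 2 — v_13(41743) = 3 (factor: 41743 = (13^3 · 19); the sign does not affect v_p). Step 3 — |x − y|_13 = 13^{-3} = 1/2197.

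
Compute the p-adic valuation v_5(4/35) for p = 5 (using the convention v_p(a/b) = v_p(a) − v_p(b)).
v_5(4/35) = -1

Factor powers of 5 from the numerator and denominator of the reduced fraction: 4 = 5^0 · 4 and 35 = 5^1 · 7. Apply v_p(a/b) = v_p(a) − v_p(b): v_5(4/35) = 0 − 1 = -1.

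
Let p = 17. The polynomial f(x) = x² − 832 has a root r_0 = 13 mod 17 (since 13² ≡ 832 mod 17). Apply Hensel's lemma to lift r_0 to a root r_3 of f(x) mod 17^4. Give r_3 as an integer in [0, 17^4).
r_3 = 72433 (mod 83521)

Hensel's recurrence: r_{i+1} = r_i − f(r_i)·(f′(r_i))^{-1} mod 17^{i+2}, with f′(x) = 2x. Iterate:
  r_0 = 13 (mod 17)
  r_1 = 183 (mod 289)
  r_2 = 3651 (mod 4913)
  r_3 = 72433 (mod 83521)
Final: r_3 = 72433, and one checks f(r_3) ≡ 0 mod 17^4.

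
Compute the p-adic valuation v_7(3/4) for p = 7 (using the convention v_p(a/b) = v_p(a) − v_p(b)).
v_7(3/4) = 0

Factor powers of 7 from the numerator and denominator of the reduced fraction: 3 = 7^0 · 3 and 4 = 7^0 · 4. Apply v_p(a/b) = v_p(a) − v_p(b): v_7(3/4) = 0 − 0 = 0.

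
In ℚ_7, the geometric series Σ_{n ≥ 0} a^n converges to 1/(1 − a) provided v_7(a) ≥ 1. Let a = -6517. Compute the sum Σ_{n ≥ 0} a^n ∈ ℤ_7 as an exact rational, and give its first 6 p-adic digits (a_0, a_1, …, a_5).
Σ a^n = 1/(1 − a) = 1/6518;  first 6 digits = (1, 0, 0, 2, 4, 6)

v_7(a) = 3 ≥ 1, so the series converges in ℤ_7 to 1/(1 − a) = 1/(1 − (-6517)) = 1/6518. Expand this rational in ℤ_7: compute digits iteratively via d_i = x_i mod 7, x_{i+1} = (x_i − d_i)/7. The first 6 digits are (1, 0, 0, 2, 4, 6).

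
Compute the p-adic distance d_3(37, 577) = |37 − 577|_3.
d_3(37, 577) = 1/27

Step 1 — x − y = 37 − 577 = -540. Step 2 — v_3(-540) = 3 (factor: -540 = −(3^3 · 20); the sign does not affect v_p). Step 3 — |x − y|_3 = 3^{-3} = 1/27.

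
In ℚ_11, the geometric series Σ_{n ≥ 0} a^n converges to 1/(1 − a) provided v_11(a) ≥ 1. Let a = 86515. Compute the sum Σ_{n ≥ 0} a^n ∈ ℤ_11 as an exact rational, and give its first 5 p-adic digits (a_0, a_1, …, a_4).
Σ a^n = 1/(1 − a) = -1/86514;  first 5 digits = (1, 0, 0, 10, 5)

v_11(a) = 3 ≥ 1, so the series converges in ℤ_11 to 1/(1 − a) = 1/(1 − 86515) = -1/86514. Expand this rational in ℤ_11: compute digits iteratively via d_i = x_i mod 11, x_{i+1} = (x_i − d_i)/11. The first 5 digits are (1, 0, 0, 10, 5).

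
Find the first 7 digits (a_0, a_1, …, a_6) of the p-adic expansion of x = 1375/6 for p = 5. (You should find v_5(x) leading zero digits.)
(a_0, …, a_6) = (0, 0, 0, 1, 1, 4, 0)

v_5(1375/6) = 3, so a_0 = ... = a_2 = 0. Factor out: x = 5^3 · u with u = 11/6 a unit in ℤ_5. Expand u iteratively via a_{v+i} = u_i mod 5, u_{i+1} = (u_i − a_{v+i})/5:
  u_0 = 11/6;  a_3 = 1;  u_1 = (u_0 − 1)/5 = 1/6
  u_1 = 1/6;  a_4 = 1;  u_2 = (u_1 − 1)/5 = -1/6
  u_2 = -1/6;  a_5 = 4;  u_3 = (u_2 − 4)/5 = -5/6
  u_3 = -5/6;  a_6 = 0;  u_4 = (u_3 − 0)/5 = -1/6
Digits: (0, 0, 0, 1, 1, 4, 0).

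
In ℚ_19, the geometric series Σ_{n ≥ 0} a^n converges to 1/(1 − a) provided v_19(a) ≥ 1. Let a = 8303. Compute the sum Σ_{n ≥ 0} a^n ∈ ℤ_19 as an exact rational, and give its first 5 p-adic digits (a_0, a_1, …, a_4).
Σ a^n = 1/(1 − a) = -1/8302;  first 5 digits = (1, 0, 4, 1, 16)

v_19(a) = 2 ≥ 1, so the series converges in ℤ_19 to 1/(1 − a) = 1/(1 − 8303) = -1/8302. Expand this rational in ℤ_19: compute digits iteratively via d_i = x_i mod 19, x_{i+1} = (x_i − d_i)/19. The first 5 digits are (1, 0, 4, 1, 16).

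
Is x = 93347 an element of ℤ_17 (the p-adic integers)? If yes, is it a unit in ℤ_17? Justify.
x ∈ ℤ_17 but not a unit; v_17(x) = 3 > 0

ℤ_17 = {x ∈ ℚ_17 : v_17(x) ≥ 0} and ℤ_17^× = {x ∈ ℤ_17 : v_17(x) = 0}. Here v_17(93347) = v_17(num) − v_17(den) = 3; compare against these criteria.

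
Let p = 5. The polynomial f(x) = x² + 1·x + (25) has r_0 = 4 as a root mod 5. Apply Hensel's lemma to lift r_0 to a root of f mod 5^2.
r_1 = 24 (mod 25)

Hensel: r_{i+1} = r_i − f(r_i)·(f′(r_i))^{-1} mod 5^{i+2}, f′(x) = 2x + 1. Iterate:
  r_0 = 4 (mod 5)
  r_1 = 24 (mod 25)
Final: r = 24 satisfies f(r) ≡ 0 mod 5^2.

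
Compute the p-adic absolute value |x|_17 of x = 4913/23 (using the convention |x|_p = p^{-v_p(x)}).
|4913/23|_17 = 1/4913

Step 1 — compute v_17(x) by factoring powers of 17 out of the numerator and denominator: v_17(4913/23) = 3. Step 2 — apply |x|_p = p^{-v_p(x)} = 17^{-3} = 1/4913.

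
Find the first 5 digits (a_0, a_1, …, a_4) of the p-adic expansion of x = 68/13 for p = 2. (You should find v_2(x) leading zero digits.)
(a_0, …, a_4) = (0, 0, 1, 0, 1)

v_2(68/13) = 2, so a_0 = ... = a_1 = 0. Factor out: x = 2^2 · u with u = 17/13 a unit in ℤ_2. Expand u iteratively via a_{v+i} = u_i mod 2, u_{i+1} = (u_i − a_{v+i})/2:
  u_0 = 17/13;  a_2 = 1;  u_1 = (u_0 − 1)/2 = 2/13
  u_1 = 2/13;  a_3 = 0;  u_2 = (u_1 − 0)/2 = 1/13
  u_2 = 1/13;  a_4 = 1;  u_3 = (u_2 − 1)/2 = -6/13
Digits: (0, 0, 1, 0, 1).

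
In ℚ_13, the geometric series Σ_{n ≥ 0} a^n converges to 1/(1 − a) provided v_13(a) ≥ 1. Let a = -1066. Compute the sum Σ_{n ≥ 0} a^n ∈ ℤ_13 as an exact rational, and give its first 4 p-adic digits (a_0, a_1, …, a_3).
Σ a^n = 1/(1 − a) = 1/1067;  first 4 digits = (1, 9, 9, 10)

v_13(a) = 1 ≥ 1, so the series converges in ℤ_13 to 1/(1 − a) = 1/(1 − (-1066)) = 1/1067. Expand this rational in ℤ_13: compute digits iteratively via d_i = x_i mod 13, x_{i+1} = (x_i − d_i)/13. The first 4 digits are (1, 9, 9, 10).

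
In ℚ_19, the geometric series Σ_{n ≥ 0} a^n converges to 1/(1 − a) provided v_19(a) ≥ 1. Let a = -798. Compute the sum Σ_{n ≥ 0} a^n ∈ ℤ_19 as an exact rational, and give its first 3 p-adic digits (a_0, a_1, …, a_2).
Σ a^n = 1/(1 − a) = 1/799;  first 3 digits = (1, 15, 13)

v_19(a) = 1 ≥ 1, so the series converges in ℤ_19 to 1/(1 − a) = 1/(1 − (-798)) = 1/799. Expand this rational in ℤ_19: compute digits iteratively via d_i = x_i mod 19, x_{i+1} = (x_i − d_i)/19. The first 3 digits are (1, 15, 13).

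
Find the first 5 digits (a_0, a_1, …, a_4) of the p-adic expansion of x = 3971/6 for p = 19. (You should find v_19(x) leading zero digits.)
(a_0, …, a_4) = (0, 0, 5, 3, 3)

v_19(3971/6) = 2, so a_0 = ... = a_1 = 0. Factor out: x = 19^2 · u with u = 11/6 a unit in ℤ_19. Expand u iteratively via a_{v+i} = u_i mod 19, u_{i+1} = (u_i − a_{v+i})/19:
  u_0 = 11/6;  a_2 = 5;  u_1 = (u_0 − 5)/19 = -1/6
  u_1 = -1/6;  a_3 = 3;  u_2 = (u_1 − 3)/19 = -1/6
  u_2 = -1/6;  a_4 = 3;  u_3 = (u_2 − 3)/19 = -1/6
Digits: (0, 0, 5, 3, 3).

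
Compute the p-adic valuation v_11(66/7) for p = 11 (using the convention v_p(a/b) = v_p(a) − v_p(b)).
v_11(66/7) = 1

Factor powers of 11 from the numerator and denominator of the reduced fraction: 66 = 11^1 · 6 and 7 = 11^0 · 7. Apply v_p(a/b) = v_p(a) − v_p(b): v_11(66/7) = 1 − 0 = 1.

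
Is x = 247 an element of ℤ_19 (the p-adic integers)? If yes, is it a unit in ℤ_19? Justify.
x ∈ ℤ_19 but not a unit; v_19(x) = 1 > 0

ℤ_19 = {x ∈ ℚ_19 : v_19(x) ≥ 0} and ℤ_19^× = {x ∈ ℤ_19 : v_19(x) = 0}. Here v_19(247) = v_19(num) − v_19(den) = 1; compare against these criteria.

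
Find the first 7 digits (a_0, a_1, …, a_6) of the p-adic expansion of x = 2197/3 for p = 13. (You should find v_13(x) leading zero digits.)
(a_0, …, a_6) = (0, 0, 0, 9, 8, 8, 8)

v_13(2197/3) = 3, so a_0 = ... = a_2 = 0. Factor out: x = 13^3 · u with u = 1/3 a unit in ℤ_13. Expand u iteratively via a_{v+i} = u_i mod 13, u_{i+1} = (u_i − a_{v+i})/13:
  u_0 = 1/3;  a_3 = 9;  u_1 = (u_0 − 9)/13 = -2/3
  u_1 = -2/3;  a_4 = 8;  u_2 = (u_1 − 8)/13 = -2/3
  u_2 = -2/3;  a_5 = 8;  u_3 = (u_2 − 8)/13 = -2/3
  u_3 = -2/3;  a_6 = 8;  u_4 = (u_3 − 8)/13 = -2/3
Digits: (0, 0, 0, 9, 8, 8, 8).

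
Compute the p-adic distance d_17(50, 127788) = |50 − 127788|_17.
d_17(50, 127788) = 1/4913

Step 1 — x − y = 50 − 127788 = -127738. Step 2 — v_17(-127738) = 3 (factor: -127738 = −(17^3 · 26); the sign does not affect v_p). Step 3 — |x − y|_17 = 17^{-3} = 1/4913.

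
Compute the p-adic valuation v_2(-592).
v_2(-592) = 4

v_2(n) is the largest exponent k such that 2^k divides n. Factor out: -592 = -2^4 · 37. (Sign doesn't affect v_p.) So v_2(-592) = 4.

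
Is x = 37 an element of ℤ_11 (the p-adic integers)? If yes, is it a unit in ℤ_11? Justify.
x ∈ ℤ_11^× (unit); v_11(x) = 0

ℤ_11 = {x ∈ ℚ_11 : v_11(x) ≥ 0} and ℤ_11^× = {x ∈ ℤ_11 : v_11(x) = 0}. Here v_11(37) = v_11(num) − v_11(den) = 0; compare against these criteria.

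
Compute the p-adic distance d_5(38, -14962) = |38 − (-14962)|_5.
d_5(38, -14962) = 1/625

Step 1 — x − y = 38 − (-14962) = 15000. Step 2 — v_5(15000) = 4 (factor: 15000 = (5^4 · 24); the sign does not affect v_p). Step 3 — |x − y|_5 = 5^{-4} = 1/625.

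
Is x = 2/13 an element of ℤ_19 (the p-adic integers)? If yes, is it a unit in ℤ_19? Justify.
x ∈ ℤ_19^× (unit); v_19(x) = 0

ℤ_19 = {x ∈ ℚ_19 : v_19(x) ≥ 0} and ℤ_19^× = {x ∈ ℤ_19 : v_19(x) = 0}. Here v_19(2/13) = v_19(num) − v_19(den) = 0; compare against these criteria.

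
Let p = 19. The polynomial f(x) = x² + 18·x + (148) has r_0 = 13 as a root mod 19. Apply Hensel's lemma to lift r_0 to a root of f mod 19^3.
r_2 = 2749 (mod 6859)

Hensel: r_{i+1} = r_i − f(r_i)·(f′(r_i))^{-1} mod 19^{i+2}, f′(x) = 2x + 18. Iterate:
  r_0 = 13 (mod 19)
  r_1 = 222 (mod 361)
  r_2 = 2749 (mod 6859)
Final: r = 2749 satisfies f(r) ≡ 0 mod 19^3.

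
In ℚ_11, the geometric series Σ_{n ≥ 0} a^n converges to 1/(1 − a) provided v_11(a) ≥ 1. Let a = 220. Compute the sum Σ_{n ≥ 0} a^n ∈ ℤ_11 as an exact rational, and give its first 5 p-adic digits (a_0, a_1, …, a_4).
Σ a^n = 1/(1 − a) = -1/219;  first 5 digits = (1, 9, 5, 6, 9)

v_11(a) = 1 ≥ 1, so the series converges in ℤ_11 to 1/(1 − a) = 1/(1 − 220) = -1/219. Expand this rational in ℤ_11: compute digits iteratively via d_i = x_i mod 11, x_{i+1} = (x_i − d_i)/11. The first 5 digits are (1, 9, 5, 6, 9).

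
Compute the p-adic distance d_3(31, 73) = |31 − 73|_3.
d_3(31, 73) = 1/3

Step 1 — x − y = 31 − 73 = -42. Step 2 — v_3(-42) = 1 (factor: -42 = −(3^1 · 14); the sign does not affect v_p). Step 3 — |x − y|_3 = 3^{-1} = 1/3.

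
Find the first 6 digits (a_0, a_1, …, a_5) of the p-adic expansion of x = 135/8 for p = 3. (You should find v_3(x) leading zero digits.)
(a_0, …, a_5) = (0, 0, 0, 1, 1, 0)

v_3(135/8) = 3, so a_0 = ... = a_2 = 0. Factor out: x = 3^3 · u with u = 5/8 a unit in ℤ_3. Expand u iteratively via a_{v+i} = u_i mod 3, u_{i+1} = (u_i − a_{v+i})/3:
  u_0 = 5/8;  a_3 = 1;  u_1 = (u_0 − 1)/3 = -1/8
  u_1 = -1/8;  a_4 = 1;  u_2 = (u_1 − 1)/3 = -3/8
  u_2 = -3/8;  a_5 = 0;  u_3 = (u_2 − 0)/3 = -1/8
Digits: (0, 0, 0, 1, 1, 0).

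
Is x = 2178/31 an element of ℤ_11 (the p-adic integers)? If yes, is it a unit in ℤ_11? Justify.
x ∈ ℤ_11 but not a unit; v_11(x) = 2 > 0

ℤ_11 = {x ∈ ℚ_11 : v_11(x) ≥ 0} and ℤ_11^× = {x ∈ ℤ_11 : v_11(x) = 0}. Here v_11(2178/31) = v_11(num) − v_11(den) = 2; compare against these criteria.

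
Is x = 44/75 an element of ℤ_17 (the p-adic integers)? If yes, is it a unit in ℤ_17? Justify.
x ∈ ℤ_17^× (unit); v_17(x) = 0

ℤ_17 = {x ∈ ℚ_17 : v_17(x) ≥ 0} and ℤ_17^× = {x ∈ ℤ_17 : v_17(x) = 0}. Here v_17(44/75) = v_17(num) − v_17(den) = 0; compare against these criteria.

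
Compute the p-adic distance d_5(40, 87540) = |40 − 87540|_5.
d_5(40, 87540) = 1/3125

Step 1 — x − y = 40 − 87540 = -87500. Step 2 — v_5(-87500) = 5 (factor: -87500 = −(5^5 · 28); the sign does not affect v_p). Step 3 — |x − y|_5 = 5^{-5} = 1/3125.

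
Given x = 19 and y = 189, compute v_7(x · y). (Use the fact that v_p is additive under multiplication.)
v_7(3591) = 1

v_p(x) = 0 (factor: 19 = 7^0 · 19); v_p(y) = 1 (factor: 189 = 7^1 · 27). Additivity: v_p(xy) = v_p(x) + v_p(y) = 0 + 1 = 1. (Direct check: xy = 3591 = 7^1 · (513).)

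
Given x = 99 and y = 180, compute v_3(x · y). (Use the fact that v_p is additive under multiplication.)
v_3(17820) = 4

v_p(x) = 2 (factor: 99 = 3^2 · 11); v_p(y) = 2 (factor: 180 = 3^2 · 20). Additivity: v_p(xy) = v_p(x) + v_p(y) = 2 + 2 = 4. (Direct check: xy = 17820 = 3^4 · (220).)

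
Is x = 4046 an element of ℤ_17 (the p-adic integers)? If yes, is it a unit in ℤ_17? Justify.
x ∈ ℤ_17 but not a unit; v_17(x) = 2 > 0

ℤ_17 = {x ∈ ℚ_17 : v_17(x) ≥ 0} and ℤ_17^× = {x ∈ ℤ_17 : v_17(x) = 0}. Here v_17(4046) = v_17(num) − v_17(den) = 2; compare against these criteria.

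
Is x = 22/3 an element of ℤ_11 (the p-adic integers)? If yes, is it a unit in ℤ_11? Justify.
x ∈ ℤ_11 but not a unit; v_11(x) = 1 > 0

ℤ_11 = {x ∈ ℚ_11 : v_11(x) ≥ 0} and ℤ_11^× = {x ∈ ℤ_11 : v_11(x) = 0}. Here v_11(22/3) = v_11(num) − v_11(den) = 1; compare against these criteria.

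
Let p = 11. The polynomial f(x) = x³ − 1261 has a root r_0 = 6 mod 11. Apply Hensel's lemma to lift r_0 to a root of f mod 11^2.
r_1 = 28 (mod 121)

Hensel: r_{i+1} = r_i − f(r_i)/f′(r_i) mod 11^{i+2}, where f′(x) = 3x². Iterate:
  r_0 = 6 (mod 11)
  r_1 = 28 (mod 121)
Final: r = 28 with f(r) ≡ 0 mod 11^2.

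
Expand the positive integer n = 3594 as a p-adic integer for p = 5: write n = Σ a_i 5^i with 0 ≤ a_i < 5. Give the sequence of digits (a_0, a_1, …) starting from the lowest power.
(a_0, a_1, …) = (4, 3, 3, 3, 0, 1)

Repeated division by 5 gives the digits low-to-high: 3594 = 4 + 3·5^1 + 3·5^2 + 3·5^3 + 1·5^5. Digit sequence: (4, 3, 3, 3, 0, 1).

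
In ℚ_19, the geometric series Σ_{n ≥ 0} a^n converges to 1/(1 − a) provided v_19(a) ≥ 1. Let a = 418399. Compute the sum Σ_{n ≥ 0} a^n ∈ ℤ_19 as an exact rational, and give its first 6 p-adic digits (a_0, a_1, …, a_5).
Σ a^n = 1/(1 − a) = -1/418398;  first 6 digits = (1, 0, 0, 4, 3, 0)

v_19(a) = 3 ≥ 1, so the series converges in ℤ_19 to 1/(1 − a) = 1/(1 − 418399) = -1/418398. Expand this rational in ℤ_19: compute digits iteratively via d_i = x_i mod 19, x_{i+1} = (x_i − d_i)/19. The first 6 digits are (1, 0, 0, 4, 3, 0).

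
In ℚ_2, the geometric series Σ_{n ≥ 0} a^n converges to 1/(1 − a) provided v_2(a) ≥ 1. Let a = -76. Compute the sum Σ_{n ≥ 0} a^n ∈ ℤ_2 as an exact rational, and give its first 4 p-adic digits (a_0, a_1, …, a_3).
Σ a^n = 1/(1 − a) = 1/77;  first 4 digits = (1, 0, 1, 0)

v_2(a) = 2 ≥ 1, so the series converges in ℤ_2 to 1/(1 − a) = 1/(1 − (-76)) = 1/77. Expand this rational in ℤ_2: compute digits iteratively via d_i = x_i mod 2, x_{i+1} = (x_i − d_i)/2. The first 4 digits are (1, 0, 1, 0).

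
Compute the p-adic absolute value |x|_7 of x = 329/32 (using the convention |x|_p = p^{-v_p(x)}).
|329/32|_7 = 1/7

Step 1 — compute v_7(x) by factoring powers of 7 out of the numerator and denominator: v_7(329/32) = 1. Step 2 — apply |x|_p = p^{-v_p(x)} = 7^{-1} = 1/7.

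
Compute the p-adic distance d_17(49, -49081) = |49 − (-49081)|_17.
d_17(49, -49081) = 1/4913

Step 1 — x − y = 49 − (-49081) = 49130. Step 2 — v_17(49130) = 3 (factor: 49130 = (17^3 · 10); the sign does not affect v_p). Step 3 — |x − y|_17 = 17^{-3} = 1/4913.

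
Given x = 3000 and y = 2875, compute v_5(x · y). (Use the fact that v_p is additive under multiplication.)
v_5(8625000) = 6

v_p(x) = 3 (factor: 3000 = 5^3 · 24); v_p(y) = 3 (factor: 2875 = 5^3 · 23). Additivity: v_p(xy) = v_p(x) + v_p(y) = 3 + 3 = 6. (Direct check: xy = 8625000 = 5^6 · (552).)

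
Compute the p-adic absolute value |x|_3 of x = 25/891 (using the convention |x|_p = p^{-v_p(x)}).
|25/891|_3 = 81

Step 1 — compute v_3(x) by factoring powers of 3 out of the numerator and denominator: v_3(25/891) = -4. Step 2 — apply |x|_p = p^{-v_p(x)} = 3^{4} = 81.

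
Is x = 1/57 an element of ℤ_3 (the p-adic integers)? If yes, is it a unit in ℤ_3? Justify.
x ∉ ℤ_3 (v_3(x) = -1 < 0)

ℤ_3 = {x ∈ ℚ_3 : v_3(x) ≥ 0} and ℤ_3^× = {x ∈ ℤ_3 : v_3(x) = 0}. Here v_3(1/57) = v_3(num) − v_3(den) = -1; compare against these criteria.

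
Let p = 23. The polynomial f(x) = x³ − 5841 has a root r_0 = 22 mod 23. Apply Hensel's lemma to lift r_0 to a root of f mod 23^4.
r_3 = 246697 (mod 279841)

Hensel: r_{i+1} = r_i − f(r_i)/f′(r_i) mod 23^{i+2}, where f′(x) = 3x². Iterate:
  r_0 = 22 (mod 23)
  r_1 = 183 (mod 529)
  r_2 = 3357 (mod 12167)
  r_3 = 246697 (mod 279841)
Final: r = 246697 with f(r) ≡ 0 mod 23^4.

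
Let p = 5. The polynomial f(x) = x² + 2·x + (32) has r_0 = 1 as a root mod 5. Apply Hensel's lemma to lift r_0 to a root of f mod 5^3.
r_2 = 61 (mod 125)

Hensel: r_{i+1} = r_i − f(r_i)·(f′(r_i))^{-1} mod 5^{i+2}, f′(x) = 2x + 2. Iterate:
  r_0 = 1 (mod 5)
  r_1 = 11 (mod 25)
  r_2 = 61 (mod 125)
Final: r = 61 satisfies f(r) ≡ 0 mod 5^3.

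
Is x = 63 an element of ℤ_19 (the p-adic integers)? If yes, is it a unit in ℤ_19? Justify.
x ∈ ℤ_19^× (unit); v_19(x) = 0

ℤ_19 = {x ∈ ℚ_19 : v_19(x) ≥ 0} and ℤ_19^× = {x ∈ ℤ_19 : v_19(x) = 0}. Here v_19(63) = v_19(num) − v_19(den) = 0; compare against these criteria.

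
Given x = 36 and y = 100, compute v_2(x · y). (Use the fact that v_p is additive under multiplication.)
v_2(3600) = 4

v_p(x) = 2 (factor: 36 = 2^2 · 9); v_p(y) = 2 (factor: 100 = 2^2 · 25). Additivity: v_p(xy) = v_p(x) + v_p(y) = 2 + 2 = 4. (Direct check: xy = 3600 = 2^4 · (225).)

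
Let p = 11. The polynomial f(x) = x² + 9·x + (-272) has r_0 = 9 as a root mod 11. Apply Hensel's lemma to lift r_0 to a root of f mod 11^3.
r_2 = 636 (mod 1331)

Hensel: r_{i+1} = r_i − f(r_i)·(f′(r_i))^{-1} mod 11^{i+2}, f′(x) = 2x + 9. Iterate:
  r_0 = 9 (mod 11)
  r_1 = 31 (mod 121)
  r_2 = 636 (mod 1331)
Final: r = 636 satisfies f(r) ≡ 0 mod 11^3.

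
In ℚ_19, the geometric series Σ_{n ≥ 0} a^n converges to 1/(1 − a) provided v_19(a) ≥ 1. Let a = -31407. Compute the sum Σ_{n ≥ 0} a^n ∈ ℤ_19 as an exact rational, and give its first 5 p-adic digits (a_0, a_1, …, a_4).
Σ a^n = 1/(1 − a) = 1/31408;  first 5 digits = (1, 0, 8, 14, 6)

v_19(a) = 2 ≥ 1, so the series converges in ℤ_19 to 1/(1 − a) = 1/(1 − (-31407)) = 1/31408. Expand this rational in ℤ_19: compute digits iteratively via d_i = x_i mod 19, x_{i+1} = (x_i − d_i)/19. The first 5 digits are (1, 0, 8, 14, 6).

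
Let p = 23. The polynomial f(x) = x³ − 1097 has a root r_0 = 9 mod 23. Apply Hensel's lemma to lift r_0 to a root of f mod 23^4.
r_3 = 150843 (mod 279841)

Hensel: r_{i+1} = r_i − f(r_i)/f′(r_i) mod 23^{i+2}, where f′(x) = 3x². Iterate:
  r_0 = 9 (mod 23)
  r_1 = 78 (mod 529)
  r_2 = 4839 (mod 12167)
  r_3 = 150843 (mod 279841)
Final: r = 150843 with f(r) ≡ 0 mod 23^4.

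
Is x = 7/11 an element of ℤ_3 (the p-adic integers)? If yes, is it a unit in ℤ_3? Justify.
x ∈ ℤ_3^× (unit); v_3(x) = 0

ℤ_3 = {x ∈ ℚ_3 : v_3(x) ≥ 0} and ℤ_3^× = {x ∈ ℤ_3 : v_3(x) = 0}. Here v_3(7/11) = v_3(num) − v_3(den) = 0; compare against these criteria.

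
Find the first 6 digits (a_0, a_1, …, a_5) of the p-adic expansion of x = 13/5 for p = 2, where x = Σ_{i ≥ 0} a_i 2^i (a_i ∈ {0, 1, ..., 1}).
(a_0, …, a_5) = (1, 0, 0, 1, 0, 1)

v_2(13/5) = 0 (numerator and denominator both coprime to 2), so x ∈ ℤ_2^×. Compute digits iteratively via a_i = x_i mod 2, x_{i+1} = (x_i − a_i)/2, with x_0 = x:
  x_0 = 13/5;  a_0 = 1;  x_1 = (x_0 − 1)/2 = 4/5
  x_1 = 4/5;  a_1 = 0;  x_2 = (x_1 − 0)/2 = 2/5
  x_2 = 2/5;  a_2 = 0;  x_3 = (x_2 − 0)/2 = 1/5
  x_3 = 1/5;  a_3 = 1;  x_4 = (x_3 − 1)/2 = -2/5
  x_4 = -2/5;  a_4 = 0;  x_5 = (x_4 − 0)/2 = -1/5
  x_5 = -1/5;  a_5 = 1;  x_6 = (x_5 − 1)/2 = -3/5
Digits: (1, 0, 0, 1, 0, 1).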